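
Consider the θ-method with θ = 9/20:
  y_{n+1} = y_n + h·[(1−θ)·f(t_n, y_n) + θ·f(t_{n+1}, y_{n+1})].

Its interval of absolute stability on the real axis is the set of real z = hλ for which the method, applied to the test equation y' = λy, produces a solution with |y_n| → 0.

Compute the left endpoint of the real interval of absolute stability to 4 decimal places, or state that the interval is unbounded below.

With y'=λy (z=hλ):
  y_{n+1} = y_n + z·[11/20·y_n + 9/20·y_{n+1}] ⇒ (1 − 9/20z)y_{n+1} = (1 + 11/20z)y_n
  so R(z) = (1 + 11/20z)/(1 − 9/20z).

Solve |R(x)|<1 on ℝ⁻.
x=-1.65: |R|=0.0531
R=−1: 1+11/20x = −1+9/20x ⇒ -1/10x=2 ⇒ x=2/(-1/10)=-20.0000
Confirm numerically:
  x=-17.412: |R|=0.97071 <1
  x=-17.365: |R|=0.97011 <1
  x=-10.937: |R|=0.84695 <1
  x=-20.576: |R|=1.00561 >1
  x=-20.463: |R|=1.00454 >1
  x=-20.385: |R|=1.00378 >1
Interval (-20.0000, 0).

left endpoint -20.0000.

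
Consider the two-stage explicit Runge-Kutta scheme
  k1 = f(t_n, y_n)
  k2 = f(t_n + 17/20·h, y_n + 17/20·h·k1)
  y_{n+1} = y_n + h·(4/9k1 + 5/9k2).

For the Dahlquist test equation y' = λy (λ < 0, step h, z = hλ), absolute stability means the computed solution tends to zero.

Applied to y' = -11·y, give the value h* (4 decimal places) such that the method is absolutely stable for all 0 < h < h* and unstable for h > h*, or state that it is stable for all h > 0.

With y'=λy (z=hλ):
  k1=λy_n ⇒ h·k1=z·y_n;  k2=λ(1+17/20z)y_n ⇒ h·k2=z(1+17/20z)y_n
  y_{n+1}/y_n = 1 + 4/9z + 5/9z(1+17/20z) = 1 + z + 17/36z²
  R(z) = 1 + z + 17/36z².

Boundary: |R(x)|=1, x<0.
x=-0.72: |R|=0.5248
R=1: x+17/36x²=0 ⇒ x=−36/17=-2.1176; min R=1−1/(4·17/36)=0.4706>−1
Confirm numerically:
  x=-1.920: |R|=0.82080 <1
  x=-1.720: |R|=0.67702 <1
  x=-1.195: |R|=0.47935 <1
  x=-2.564: |R|=1.54043 >1
  x=-2.522: |R|=1.48156 >1
  x=-2.207: |R|=1.09312 >1
So |R|<1 on (-2.1176, 0).

(-2.1176,0); λ=-11 ⇒ h* = (36/17)/11 = 0.1925.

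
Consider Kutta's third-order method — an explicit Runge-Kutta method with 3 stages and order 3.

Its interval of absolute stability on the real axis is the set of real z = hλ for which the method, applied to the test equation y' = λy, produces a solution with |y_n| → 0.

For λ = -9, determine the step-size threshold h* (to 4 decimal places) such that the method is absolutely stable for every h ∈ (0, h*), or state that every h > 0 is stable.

(-2.5127,0); λ=-9 ⇒ h* = 0.2792.

Set f=λy, z=hλ:
  order 3, 3-stage ⇒ R(z)=1+z+z^2/2+z^3/6
  (e.g. R(-1.74)=-0.10420, |R|=0.10420)

Find x<0 with |R(x)|<1.
x=-1.74: |R|=0.1042
|R(-1.71)|=0.0813 |R(-1.36)|=0.1456 |R(-0.78)|=0.4451
Bisect:
  x_lo=-3.3752 |R|=3.0874  x_hi=-0.3839 |R|=0.6803
  mid=-1.87954 |R|=0.21984 →hi
  mid=-2.62735 |R|=1.19862 →lo
  mid=-2.25345 |R|=0.62161 →hi
  mid=-2.44040 |R|=0.88495 →hi
  mid=-2.53388 |R|=1.03508 →lo
  mid=-2.48714 |R|=0.95839 →hi
  mid=-2.51051 |R|=0.99632 →hi
  mid=-2.52219 |R|=1.01560 →lo
  ...
  [-2.51288,-2.51270] ⇒ x*=-2.5127
Interval (-2.5127, 0).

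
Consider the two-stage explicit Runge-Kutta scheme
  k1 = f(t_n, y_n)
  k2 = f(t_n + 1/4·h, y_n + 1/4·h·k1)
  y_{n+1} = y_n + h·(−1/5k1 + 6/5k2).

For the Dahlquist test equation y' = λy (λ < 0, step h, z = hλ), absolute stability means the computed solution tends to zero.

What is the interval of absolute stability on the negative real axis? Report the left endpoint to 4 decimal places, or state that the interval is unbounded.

With y'=λy (z=hλ):
  k1=λy_n ⇒ h·k1=z·y_n;  k2=λ(1+1/4z)y_n ⇒ h·k2=z(1+1/4z)y_n
  y_{n+1}/y_n = 1 − 1/5z + 6/5z(1+1/4z) = 1 + z + 3/10z²
  ⇒ R(z) = 1 + z + 3/10z².

Need |R(x)|<1, x<0.
x=-0.92: |R|=0.3339
R=1: x+3/10x²=0 ⇒ x=−10/3=-3.3333; min R=1−1/(4·3/10)=0.1667>−1
Confirm numerically:
  x=-3.267: |R|=0.93499 <1
  x=-2.158: |R|=0.23909 <1
  x=-2.006: |R|=0.20121 <1
  x=-3.896: |R|=1.65764 >1
  x=-3.775: |R|=1.50019 >1
  x=-3.558: |R|=1.23981 >1
So |R|<1 on (-3.3333, 0).

z∈(-3.3333,0).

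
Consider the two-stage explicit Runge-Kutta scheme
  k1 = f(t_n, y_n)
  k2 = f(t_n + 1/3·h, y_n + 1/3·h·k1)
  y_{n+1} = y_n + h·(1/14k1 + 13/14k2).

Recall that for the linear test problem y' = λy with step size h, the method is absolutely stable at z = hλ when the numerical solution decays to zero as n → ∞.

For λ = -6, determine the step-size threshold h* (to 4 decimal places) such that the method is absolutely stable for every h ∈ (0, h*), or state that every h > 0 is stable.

With y'=λy (z=hλ):
  k1=λy_n ⇒ h·k1=z·y_n;  k2=λ(1+1/3z)y_n ⇒ h·k2=z(1+1/3z)y_n
  y_{n+1}/y_n = 1 + 1/14z + 13/14z(1+1/3z) = 1 + z + 13/42z²
  ⇒ R(z) = 1 + z + 13/42z².

Need |R(x)|<1, x<0.
x=-1.32: |R|=0.2193
R=1: x+13/42x²=0 ⇒ x=−42/13=-3.2308; min R=1−1/(4·13/42)=0.1923>−1
Confirm numerically:
  x=-3.134: |R|=0.90613 <1
  x=-3.074: |R|=0.85084 <1
  x=-1.813: |R|=0.20440 <1
  x=-1.724: |R|=0.19596 <1
  x=-3.798: |R|=1.66682 >1
  x=-3.697: |R|=1.53351 >1
  x=-3.594: |R|=1.40407 >1
Interval (-3.2308, 0).

(-3.2308,0); λ=-6 ⇒ h* = (42/13)/6 = 0.5385.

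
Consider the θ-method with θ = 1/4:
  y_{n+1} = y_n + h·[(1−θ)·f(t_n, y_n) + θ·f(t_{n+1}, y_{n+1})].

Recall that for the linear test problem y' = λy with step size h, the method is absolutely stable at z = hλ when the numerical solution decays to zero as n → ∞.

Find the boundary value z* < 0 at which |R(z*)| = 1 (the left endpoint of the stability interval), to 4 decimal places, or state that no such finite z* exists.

With y'=λy (z=hλ):
  y_{n+1} = y_n + z·[3/4·y_n + 1/4·y_{n+1}] ⇒ (1 − 1/4z)y_{n+1} = (1 + 3/4z)y_n
  ⇒ R(z) = (1 + 3/4z)/(1 − 1/4z).

Solve |R(x)|<1 on ℝ⁻.
x=-1.51: |R|=0.0962
R=−1: 1+3/4x = −1+1/4x ⇒ -1/2x=2 ⇒ x=2/(-1/2)=-4.0000
Confirm numerically:
  x=-3.695: |R|=0.92073 <1
  x=-2.255: |R|=0.44205 <1
  x=-1.825: |R|=0.25322 <1
  x=-1.746: |R|=0.21545 <1
  x=-4.563: |R|=1.13150 >1
  x=-4.061: |R|=1.01513 >1
Stable set (-4.0000, 0).

z* = -4.0000.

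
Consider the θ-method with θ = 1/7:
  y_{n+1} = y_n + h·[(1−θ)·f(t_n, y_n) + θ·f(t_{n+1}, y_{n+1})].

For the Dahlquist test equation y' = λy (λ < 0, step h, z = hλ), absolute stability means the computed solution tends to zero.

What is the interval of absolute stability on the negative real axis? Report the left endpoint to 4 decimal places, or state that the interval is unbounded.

With y'=λy (z=hλ):
  y_{n+1} = y_n + z·[6/7·y_n + 1/7·y_{n+1}] ⇒ (1 − 1/7z)y_{n+1} = (1 + 6/7z)y_n
  R(z) = (1 + 6/7z)/(1 − 1/7z).

Find x<0 with |R(x)|<1.
x=-1.5: |R|=0.2353
R=−1: 1+6/7x = −1+1/7x ⇒ -5/7x=2 ⇒ x=2/(-5/7)=-2.8000
Confirm numerically:
  x=-2.592: |R|=0.89158 <1
  x=-2.559: |R|=0.87394 <1
  x=-2.542: |R|=0.86481 <1
  x=-3.386: |R|=1.28211 >1
  x=-3.270: |R|=1.22882 >1
  x=-2.864: |R|=1.03244 >1
Interval (-2.8000, 0).

(-2.8000, 0).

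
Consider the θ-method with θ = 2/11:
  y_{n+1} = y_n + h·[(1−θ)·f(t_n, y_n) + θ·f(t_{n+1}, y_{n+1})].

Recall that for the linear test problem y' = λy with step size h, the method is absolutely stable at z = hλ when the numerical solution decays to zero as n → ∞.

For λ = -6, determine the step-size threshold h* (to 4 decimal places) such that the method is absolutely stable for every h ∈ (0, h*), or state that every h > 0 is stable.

With y'=λy (z=hλ):
  y_{n+1} = y_n + z·[9/11·y_n + 2/11·y_{n+1}] ⇒ (1 − 2/11z)y_{n+1} = (1 + 9/11z)y_n
  R(z) = (1 + 9/11z)/(1 − 2/11z).

Find x<0 with |R(x)|<1.
x=-1.06: |R|=0.1113
R=−1: 1+9/11x = −1+2/11x ⇒ -7/11x=2 ⇒ x=2/(-7/11)=-3.1429
Confirm numerically:
  x=-2.489: |R|=0.71354 <1
  x=-2.466: |R|=0.70261 <1
  x=-1.833: |R|=0.37481 <1
  x=-1.591: |R|=0.23403 <1
  x=-3.597: |R|=1.17473 >1
  x=-3.532: |R|=1.15080 >1
  x=-3.251: |R|=1.04325 >1
So |R|<1 on (-3.1429, 0).

(-3.1429,0); λ=-6 ⇒ h* = (22/7)/6 = 0.5238.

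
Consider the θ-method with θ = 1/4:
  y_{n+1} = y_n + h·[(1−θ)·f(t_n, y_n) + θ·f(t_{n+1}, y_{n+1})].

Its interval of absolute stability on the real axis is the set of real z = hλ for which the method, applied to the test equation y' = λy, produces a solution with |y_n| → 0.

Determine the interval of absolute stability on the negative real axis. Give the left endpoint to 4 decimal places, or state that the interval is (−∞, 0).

z∈(-4.0000,0).

On y'=λy, z=hλ:
  y_{n+1} = y_n + z·[3/4·y_n + 1/4·y_{n+1}] ⇒ (1 − 1/4z)y_{n+1} = (1 + 3/4z)y_n
  ⇒ R(z) = (1 + 3/4z)/(1 − 1/4z).

Boundary: |R(x)|=1, x<0.
x=-0.75: |R|=0.3684
R=−1: 1+3/4x = −1+1/4x ⇒ -1/2x=2 ⇒ x=2/(-1/2)=-4.0000
Confirm numerically:
  x=-3.980: |R|=0.99499 <1
  x=-3.445: |R|=0.85091 <1
  x=-3.435: |R|=0.84802 <1
  x=-2.685: |R|=0.60658 <1
  x=-4.534: |R|=1.12515 >1
  x=-4.242: |R|=1.05872 >1
  x=-4.163: |R|=1.03994 >1
Stable set (-4.0000, 0).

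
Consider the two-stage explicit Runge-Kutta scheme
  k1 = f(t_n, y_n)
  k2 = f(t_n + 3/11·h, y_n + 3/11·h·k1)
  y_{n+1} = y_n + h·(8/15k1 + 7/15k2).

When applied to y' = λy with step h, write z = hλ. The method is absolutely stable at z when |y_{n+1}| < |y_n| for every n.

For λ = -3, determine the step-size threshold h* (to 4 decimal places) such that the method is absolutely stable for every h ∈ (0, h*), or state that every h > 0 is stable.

Set f=λy, z=hλ:
  k1=λy_n ⇒ h·k1=z·y_n;  k2=λ(1+3/11z)y_n ⇒ h·k2=z(1+3/11z)y_n
  y_{n+1}/y_n = 1 + 8/15z + 7/15z(1+3/11z) = 1 + z + 7/55z²
  ⇒ R(z) = 1 + z + 7/55z².

Boundary: |R(x)|=1, x<0.
x=-1.18: |R|=0.0028
R=1: x+7/55x²=0 ⇒ x=−55/7=-7.8571; min R=1−1/(4·7/55)=-0.9643>−1
Confirm numerically:
  x=-6.288: |R|=0.25577 <1
  x=-5.578: |R|=0.61803 <1
  x=-4.668: |R|=0.89470 <1
  x=-8.180: |R|=1.33612 >1
  x=-7.995: |R|=1.14028 >1
Interval (-7.8571, 0).

(-7.8571,0); λ=-3 ⇒ h* = (55/7)/3 = 2.6190.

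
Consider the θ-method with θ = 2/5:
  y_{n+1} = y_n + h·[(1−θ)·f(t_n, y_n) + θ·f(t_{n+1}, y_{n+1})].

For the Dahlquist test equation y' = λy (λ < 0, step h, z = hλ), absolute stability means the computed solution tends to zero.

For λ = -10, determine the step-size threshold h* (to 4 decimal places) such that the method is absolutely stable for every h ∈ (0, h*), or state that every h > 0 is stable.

(-10.0000,0); λ=-10 ⇒ h* = (10)/10 = 1.0000.

Set f=λy, z=hλ:
  y_{n+1} = y_n + z·[3/5·y_n + 2/5·y_{n+1}] ⇒ (1 − 2/5z)y_{n+1} = (1 + 3/5z)y_n
  Hence R(z) = (1 + 3/5z)/(1 − 2/5z).

Find x<0 with |R(x)|<1.
x=-1.33: |R|=0.1319
R=−1: 1+3/5x = −1+2/5x ⇒ -1/5x=2 ⇒ x=2/(-1/5)=-10.0000
Confirm numerically:
  x=-6.044: |R|=0.76849 <1
  x=-5.286: |R|=0.69728 <1
  x=-4.284: |R|=0.57871 <1
  x=-10.580: |R|=1.02217 >1
  x=-10.500: |R|=1.01923 >1
So |R|<1 on (-10.0000, 0).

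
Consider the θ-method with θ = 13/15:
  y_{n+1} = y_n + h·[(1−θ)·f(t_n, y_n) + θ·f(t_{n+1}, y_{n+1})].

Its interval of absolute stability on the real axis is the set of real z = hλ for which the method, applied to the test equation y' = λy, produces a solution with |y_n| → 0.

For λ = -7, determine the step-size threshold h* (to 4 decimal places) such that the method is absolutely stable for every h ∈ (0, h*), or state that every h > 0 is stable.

unbounded; (−∞, 0). Any h>0 works for λ=-7.

Test eqn y'=λy, z=hλ:
  y_{n+1} = y_n + z·[2/15·y_n + 13/15·y_{n+1}] ⇒ (1 − 13/15z)y_{n+1} = (1 + 2/15z)y_n
  so R(z) = (1 + 2/15z)/(1 − 13/15z).

Find x<0 with |R(x)|<1.
x=-1.74: |R|=0.3062
x=-2: |R|=0.2683
x=-10: |R|=0.0345
x=-100: |R|=0.1407
θ=13/15≥1/2 ⇒ |1+2/15x|<|1−13/15x| ∀x<0 ⇒ unbounded interval.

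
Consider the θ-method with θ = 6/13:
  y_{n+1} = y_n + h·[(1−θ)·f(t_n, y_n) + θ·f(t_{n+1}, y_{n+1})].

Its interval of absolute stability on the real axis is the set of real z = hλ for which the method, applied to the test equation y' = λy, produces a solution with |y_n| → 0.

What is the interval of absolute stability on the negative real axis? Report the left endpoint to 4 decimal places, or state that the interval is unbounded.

Test eqn y'=λy, z=hλ:
  y_{n+1} = y_n + z·[7/13·y_n + 6/13·y_{n+1}] ⇒ (1 − 6/13z)y_{n+1} = (1 + 7/13z)y_n
  ⇒ R(z) = (1 + 7/13z)/(1 − 6/13z).

Find x<0 with |R(x)|<1.
x=-1.7: |R|=0.0474
R=−1: 1+7/13x = −1+6/13x ⇒ -1/13x=2 ⇒ x=2/(-1/13)=-26.0000
Confirm numerically:
  x=-21.201: |R|=0.96577 <1
  x=-18.487: |R|=0.93937 <1
  x=-16.146: |R|=0.91032 <1
  x=-26.531: |R|=1.00308 >1
  x=-26.425: |R|=1.00248 >1
Interval (-26.0000, 0).

z∈(-26.0000,0).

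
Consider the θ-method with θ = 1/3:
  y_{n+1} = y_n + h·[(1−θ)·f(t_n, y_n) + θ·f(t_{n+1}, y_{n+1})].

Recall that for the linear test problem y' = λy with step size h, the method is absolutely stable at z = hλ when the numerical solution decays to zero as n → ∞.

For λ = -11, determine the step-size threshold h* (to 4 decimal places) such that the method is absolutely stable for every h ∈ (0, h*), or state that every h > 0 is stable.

On y'=λy, z=hλ:
  y_{n+1} = y_n + z·[2/3·y_n + 1/3·y_{n+1}] ⇒ (1 − 1/3z)y_{n+1} = (1 + 2/3z)y_n
  ⇒ R(z) = (1 + 2/3z)/(1 − 1/3z).

Find x<0 with |R(x)|<1.
x=-1.66: |R|=0.0687
R=−1: 1+2/3x = −1+1/3x ⇒ -1/3x=2 ⇒ x=2/(-1/3)=-6.0000
Confirm numerically:
  x=-5.954: |R|=0.99486 <1
  x=-5.755: |R|=0.97202 <1
  x=-3.556: |R|=0.62721 <1
  x=-6.576: |R|=1.06015 >1
  x=-6.155: |R|=1.01693 >1
  x=-6.122: |R|=1.01337 >1
Stable set (-6.0000, 0).

(-6.0000,0); λ=-11 ⇒ h* = (6)/11 = 0.5455.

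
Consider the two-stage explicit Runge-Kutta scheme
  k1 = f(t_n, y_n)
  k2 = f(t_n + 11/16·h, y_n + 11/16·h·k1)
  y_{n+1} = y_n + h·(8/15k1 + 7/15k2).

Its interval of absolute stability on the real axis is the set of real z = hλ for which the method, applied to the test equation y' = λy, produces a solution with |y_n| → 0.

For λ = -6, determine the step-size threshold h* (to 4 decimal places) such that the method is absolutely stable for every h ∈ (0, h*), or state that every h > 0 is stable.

Set f=λy, z=hλ:
  k1=λy_n ⇒ h·k1=z·y_n;  k2=λ(1+11/16z)y_n ⇒ h·k2=z(1+11/16z)y_n
  y_{n+1}/y_n = 1 + 8/15z + 7/15z(1+11/16z) = 1 + z + 77/240z²
  ⇒ R(z) = 1 + z + 77/240z².

Boundary: |R(x)|=1, x<0.
x=-0.83: |R|=0.3910
R=1: x+77/240x²=0 ⇒ x=−240/77=-3.1169; min R=1−1/(4·77/240)=0.2208>−1
Confirm numerically:
  x=-2.986: |R|=0.87461 <1
  x=-2.201: |R|=0.35325 <1
  x=-1.647: |R|=0.22330 <1
  x=-3.483: |R|=1.40912 >1
  x=-3.368: |R|=1.27135 >1
  x=-3.290: |R|=1.18273 >1
So |R|<1 on (-3.1169, 0).

(-3.1169,0); λ=-6 ⇒ h* = (240/77)/6 = 0.5195.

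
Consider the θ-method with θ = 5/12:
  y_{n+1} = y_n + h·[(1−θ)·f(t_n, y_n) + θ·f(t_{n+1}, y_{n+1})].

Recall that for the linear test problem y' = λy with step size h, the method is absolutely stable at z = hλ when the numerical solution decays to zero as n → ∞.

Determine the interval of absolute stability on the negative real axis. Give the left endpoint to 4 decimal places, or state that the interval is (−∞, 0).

Set f=λy, z=hλ:
  y_{n+1} = y_n + z·[7/12·y_n + 5/12·y_{n+1}] ⇒ (1 − 5/12z)y_{n+1} = (1 + 7/12z)y_n
  R(z) = (1 + 7/12z)/(1 − 5/12z).

Find x<0 with |R(x)|<1.
x=-0.68: |R|=0.4701
R=−1: 1+7/12x = −1+5/12x ⇒ -1/6x=2 ⇒ x=2/(-1/6)=-12.0000
Confirm numerically:
  x=-10.771: |R|=0.96268 <1
  x=-10.371: |R|=0.94898 <1
  x=-6.814: |R|=0.77486 <1
  x=-5.036: |R|=0.62539 <1
  x=-12.401: |R|=1.01084 >1
  x=-12.378: |R|=1.01023 >1
  x=-12.374: |R|=1.01013 >1
So |R|<1 on (-12.0000, 0).

z∈(-12.0000,0).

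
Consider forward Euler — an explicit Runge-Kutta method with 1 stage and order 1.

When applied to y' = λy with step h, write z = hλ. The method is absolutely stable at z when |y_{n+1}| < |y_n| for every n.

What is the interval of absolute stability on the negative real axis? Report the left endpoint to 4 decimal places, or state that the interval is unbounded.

With y'=λy (z=hλ):
  order 1, 1-stage ⇒ R(z)=1+z
  (e.g. R(-0.87)=0.13000, |R|=0.13000)

Boundary: |R(x)|=1, x<0.
x=-0.87: |R|=0.1300
|R(-2.14)|=1.1400 |R(-1.69)|=0.6900 |R(-1.67)|=0.6700
Bisect:
  x_lo=-2.3165 |R|=1.3165  x_hi=-0.3366 |R|=0.6634
  mid=-1.32656 |R|=0.32656 →hi
  mid=-1.82154 |R|=0.82154 →hi
  mid=-2.06903 |R|=1.06903 →lo
  mid=-1.94528 |R|=0.94528 →hi
  mid=-2.00716 |R|=1.00716 →lo
  mid=-1.97622 |R|=0.97622 →hi
  mid=-1.99169 |R|=0.99169 →hi
  ...
  [-2.00003,-1.99991] ⇒ x*=-2.0000
Interval (-2.0000, 0).

(-2.0000, 0).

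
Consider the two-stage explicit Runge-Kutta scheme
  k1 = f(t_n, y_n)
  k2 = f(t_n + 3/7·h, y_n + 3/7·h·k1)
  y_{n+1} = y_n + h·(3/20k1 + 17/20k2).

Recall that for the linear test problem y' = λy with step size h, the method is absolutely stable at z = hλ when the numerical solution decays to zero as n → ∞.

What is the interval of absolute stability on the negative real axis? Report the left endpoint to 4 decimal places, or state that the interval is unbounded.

On y'=λy, z=hλ:
  k1=λy_n ⇒ h·k1=z·y_n;  k2=λ(1+3/7z)y_n ⇒ h·k2=z(1+3/7z)y_n
  y_{n+1}/y_n = 1 + 3/20z + 17/20z(1+3/7z) = 1 + z + 51/140z²
  Hence R(z) = 1 + z + 51/140z².

Need |R(x)|<1, x<0.
x=-0.9: |R|=0.3951
R=1: x+51/140x²=0 ⇒ x=−140/51=-2.7451; min R=1−1/(4·51/140)=0.3137>−1
Confirm numerically:
  x=-2.439: |R|=0.72803 <1
  x=-1.837: |R|=0.39231 <1
  x=-1.157: |R|=0.33065 <1
  x=-3.264: |R|=1.61699 >1
  x=-2.844: |R|=1.10247 >1
  x=-2.810: |R|=1.06644 >1
So |R|<1 on (-2.7451, 0).

z∈(-2.7451,0).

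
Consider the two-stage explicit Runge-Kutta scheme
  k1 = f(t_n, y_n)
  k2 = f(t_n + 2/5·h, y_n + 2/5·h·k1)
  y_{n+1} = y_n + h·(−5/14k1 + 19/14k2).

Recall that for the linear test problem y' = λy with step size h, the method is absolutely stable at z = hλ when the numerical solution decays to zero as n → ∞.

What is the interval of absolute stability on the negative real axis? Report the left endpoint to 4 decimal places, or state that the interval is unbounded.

On y'=λy, z=hλ:
  k1=λy_n ⇒ h·k1=z·y_n;  k2=λ(1+2/5z)y_n ⇒ h·k2=z(1+2/5z)y_n
  y_{n+1}/y_n = 1 − 5/14z + 19/14z(1+2/5z) = 1 + z + 19/35z²
  R(z) = 1 + z + 19/35z².

Need |R(x)|<1, x<0.
x=-1.26: |R|=0.6018
R=1: x+19/35x²=0 ⇒ x=−35/19=-1.8421; min R=1−1/(4·19/35)=0.5395>−1
Confirm numerically:
  x=-1.383: |R|=0.65532 <1
  x=-1.366: |R|=0.64695 <1
  x=-1.119: |R|=0.56074 <1
  x=-2.219: |R|=1.45401 >1
  x=-1.960: |R|=1.12544 >1
Interval (-1.8421, 0).

z∈(-1.8421,0).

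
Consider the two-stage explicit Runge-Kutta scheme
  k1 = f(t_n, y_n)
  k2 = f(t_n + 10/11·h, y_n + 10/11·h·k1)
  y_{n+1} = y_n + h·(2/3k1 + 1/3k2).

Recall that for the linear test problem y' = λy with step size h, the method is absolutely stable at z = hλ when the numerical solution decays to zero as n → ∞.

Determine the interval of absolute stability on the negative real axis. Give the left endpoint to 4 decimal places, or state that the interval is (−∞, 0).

(-3.3000, 0).

Test eqn y'=λy, z=hλ:
  k1=λy_n ⇒ h·k1=z·y_n;  k2=λ(1+10/11z)y_n ⇒ h·k2=z(1+10/11z)y_n
  y_{n+1}/y_n = 1 + 2/3z + 1/3z(1+10/11z) = 1 + z + 10/33z²
  Hence R(z) = 1 + z + 10/33z².

Need |R(x)|<1, x<0.
x=-1.54: |R|=0.1787
R=1: x+10/33x²=0 ⇒ x=−33/10=-3.3000; min R=1−1/(4·10/33)=0.1750>−1
Confirm numerically:
  x=-2.571: |R|=0.43204 <1
  x=-1.708: |R|=0.17602 <1
  x=-1.612: |R|=0.17544 <1
  x=-3.626: |R|=1.35820 >1
  x=-3.524: |R|=1.23920 >1
  x=-3.516: |R|=1.23014 >1
Interval (-3.3000, 0).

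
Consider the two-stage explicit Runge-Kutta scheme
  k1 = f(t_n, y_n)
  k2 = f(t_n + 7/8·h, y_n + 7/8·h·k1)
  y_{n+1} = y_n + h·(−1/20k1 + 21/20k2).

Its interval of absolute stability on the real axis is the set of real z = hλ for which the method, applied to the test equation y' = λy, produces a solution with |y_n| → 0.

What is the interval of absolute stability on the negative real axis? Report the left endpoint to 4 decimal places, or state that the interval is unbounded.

On y'=λy, z=hλ:
  k1=λy_n ⇒ h·k1=z·y_n;  k2=λ(1+7/8z)y_n ⇒ h·k2=z(1+7/8z)y_n
  y_{n+1}/y_n = 1 − 1/20z + 21/20z(1+7/8z) = 1 + z + 147/160z²
  Hence R(z) = 1 + z + 147/160z².

Boundary: |R(x)|=1, x<0.
x=-1.56: |R|=1.6759
R=1: x+147/160x²=0 ⇒ x=−160/147=-1.0884; min R=1−1/(4·147/160)=0.7279>−1
Confirm numerically:
  x=-0.980: |R|=0.90237 <1
  x=-0.966: |R|=0.89134 <1
  x=-0.887: |R|=0.83584 <1
  x=-0.678: |R|=0.74433 <1
  x=-1.554: |R|=1.66470 >1
  x=-1.379: |R|=1.36813 >1
Interval (-1.0884, 0).

z∈(-1.0884,0).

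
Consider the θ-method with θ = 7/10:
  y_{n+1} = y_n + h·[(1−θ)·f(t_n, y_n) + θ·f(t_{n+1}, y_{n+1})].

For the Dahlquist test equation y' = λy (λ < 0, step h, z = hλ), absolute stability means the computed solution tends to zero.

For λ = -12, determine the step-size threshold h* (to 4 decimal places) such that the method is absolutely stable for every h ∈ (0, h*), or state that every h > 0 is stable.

interval (−∞, 0). Any h>0 works for λ=-12.

With y'=λy (z=hλ):
  y_{n+1} = y_n + z·[3/10·y_n + 7/10·y_{n+1}] ⇒ (1 − 7/10z)y_{n+1} = (1 + 3/10z)y_n
  so R(z) = (1 + 3/10z)/(1 − 7/10z).

Find x<0 with |R(x)|<1.
x=-0.75: |R|=0.5082
x=-2: |R|=0.1667
x=-10: |R|=0.2500
x=-100: |R|=0.4085
θ=7/10≥1/2 ⇒ |1+3/10x|<|1−7/10x| ∀x<0 ⇒ interval (−∞,0).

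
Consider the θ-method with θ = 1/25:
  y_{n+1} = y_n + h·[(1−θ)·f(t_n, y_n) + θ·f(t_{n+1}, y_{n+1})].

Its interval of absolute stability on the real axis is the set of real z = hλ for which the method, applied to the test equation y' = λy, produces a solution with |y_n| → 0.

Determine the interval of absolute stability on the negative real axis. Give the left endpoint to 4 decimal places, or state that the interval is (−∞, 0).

On y'=λy, z=hλ:
  y_{n+1} = y_n + z·[24/25·y_n + 1/25·y_{n+1}] ⇒ (1 − 1/25z)y_{n+1} = (1 + 24/25z)y_n
  Hence R(z) = (1 + 24/25z)/(1 − 1/25z).

Boundary: |R(x)|=1, x<0.
x=-1.12: |R|=0.0720
R=−1: 1+24/25x = −1+1/25x ⇒ -23/25x=2 ⇒ x=2/(-23/25)=-2.1739
Confirm numerically:
  x=-1.976: |R|=0.83126 <1
  x=-1.948: |R|=0.80718 <1
  x=-1.158: |R|=0.10674 <1
  x=-1.135: |R|=0.08571 <1
  x=-2.435: |R|=1.21888 >1
  x=-2.362: |R|=1.15810 >1
  x=-2.220: |R|=1.03894 >1
Interval (-2.1739, 0).

z∈(-2.1739,0).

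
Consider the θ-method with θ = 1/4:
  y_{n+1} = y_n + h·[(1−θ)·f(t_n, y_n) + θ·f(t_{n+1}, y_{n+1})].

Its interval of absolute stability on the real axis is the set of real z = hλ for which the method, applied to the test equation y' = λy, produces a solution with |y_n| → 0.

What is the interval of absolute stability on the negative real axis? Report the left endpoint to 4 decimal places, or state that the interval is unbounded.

z∈(-4.0000,0).

Test eqn y'=λy, z=hλ:
  y_{n+1} = y_n + z·[3/4·y_n + 1/4·y_{n+1}] ⇒ (1 − 1/4z)y_{n+1} = (1 + 3/4z)y_n
  Hence R(z) = (1 + 3/4z)/(1 − 1/4z).

Boundary: |R(x)|=1, x<0.
x=-1.61: |R|=0.1480
R=−1: 1+3/4x = −1+1/4x ⇒ -1/2x=2 ⇒ x=2/(-1/2)=-4.0000
Confirm numerically:
  x=-3.883: |R|=0.97032 <1
  x=-3.076: |R|=0.73884 <1
  x=-2.252: |R|=0.44082 <1
  x=-2.116: |R|=0.38391 <1
  x=-4.597: |R|=1.13889 >1
  x=-4.467: |R|=1.11031 >1
Stable set (-4.0000, 0).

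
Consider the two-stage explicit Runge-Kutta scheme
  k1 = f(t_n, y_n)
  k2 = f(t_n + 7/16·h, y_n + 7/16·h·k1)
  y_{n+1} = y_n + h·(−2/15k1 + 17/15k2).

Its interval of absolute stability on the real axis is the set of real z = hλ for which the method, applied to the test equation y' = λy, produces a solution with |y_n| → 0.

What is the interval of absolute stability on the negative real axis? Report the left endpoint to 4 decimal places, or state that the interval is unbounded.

With y'=λy (z=hλ):
  k1=λy_n ⇒ h·k1=z·y_n;  k2=λ(1+7/16z)y_n ⇒ h·k2=z(1+7/16z)y_n
  y_{n+1}/y_n = 1 − 2/15z + 17/15z(1+7/16z) = 1 + z + 119/240z²
  R(z) = 1 + z + 119/240z².

Solve |R(x)|<1 on ℝ⁻.
x=-1.25: |R|=0.5247
R=1: x+119/240x²=0 ⇒ x=−240/119=-2.0168; min R=1−1/(4·119/240)=0.4958>−1
Confirm numerically:
  x=-1.917: |R|=0.90513 <1
  x=-1.267: |R|=0.52896 <1
  x=-1.251: |R|=0.52498 <1
  x=-1.065: |R|=0.49739 <1
  x=-2.257: |R|=1.26880 >1
  x=-2.139: |R|=1.12960 >1
So |R|<1 on (-2.0168, 0).

(-2.0168, 0).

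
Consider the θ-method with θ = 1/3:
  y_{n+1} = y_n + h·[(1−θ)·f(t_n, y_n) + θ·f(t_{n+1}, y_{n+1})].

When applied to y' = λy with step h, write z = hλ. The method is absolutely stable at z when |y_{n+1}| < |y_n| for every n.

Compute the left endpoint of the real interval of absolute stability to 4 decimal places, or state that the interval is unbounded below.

left endpoint -6.0000.

Test eqn y'=λy, z=hλ:
  y_{n+1} = y_n + z·[2/3·y_n + 1/3·y_{n+1}] ⇒ (1 − 1/3z)y_{n+1} = (1 + 2/3z)y_n
  ⇒ R(z) = (1 + 2/3z)/(1 − 1/3z).

Boundary: |R(x)|=1, x<0.
x=-1.08: |R|=0.2059
R=−1: 1+2/3x = −1+1/3x ⇒ -1/3x=2 ⇒ x=2/(-1/3)=-6.0000
Confirm numerically:
  x=-5.842: |R|=0.98213 <1
  x=-4.998: |R|=0.87472 <1
  x=-4.697: |R|=0.83071 <1
  x=-6.552: |R|=1.05779 >1
  x=-6.172: |R|=1.01875 >1
So |R|<1 on (-6.0000, 0).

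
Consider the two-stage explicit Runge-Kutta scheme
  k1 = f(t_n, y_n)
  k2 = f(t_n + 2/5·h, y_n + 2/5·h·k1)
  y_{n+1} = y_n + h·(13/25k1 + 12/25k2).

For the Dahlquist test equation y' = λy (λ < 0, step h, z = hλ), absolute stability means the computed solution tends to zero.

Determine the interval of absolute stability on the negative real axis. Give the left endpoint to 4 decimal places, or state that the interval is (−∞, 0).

z∈(-5.2083,0).

With y'=λy (z=hλ):
  k1=λy_n ⇒ h·k1=z·y_n;  k2=λ(1+2/5z)y_n ⇒ h·k2=z(1+2/5z)y_n
  y_{n+1}/y_n = 1 + 13/25z + 12/25z(1+2/5z) = 1 + z + 24/125z²
  ⇒ R(z) = 1 + z + 24/125z².

Find x<0 with |R(x)|<1.
x=-0.73: |R|=0.3723
R=1: x+24/125x²=0 ⇒ x=−125/24=-5.2083; min R=1−1/(4·24/125)=-0.3021>−1
Confirm numerically:
  x=-3.902: |R|=0.02132 <1
  x=-3.473: |R|=0.15715 <1
  x=-3.391: |R|=0.18321 <1
  x=-5.495: |R|=1.30244 >1
  x=-5.379: |R|=1.17626 >1
So |R|<1 on (-5.2083, 0).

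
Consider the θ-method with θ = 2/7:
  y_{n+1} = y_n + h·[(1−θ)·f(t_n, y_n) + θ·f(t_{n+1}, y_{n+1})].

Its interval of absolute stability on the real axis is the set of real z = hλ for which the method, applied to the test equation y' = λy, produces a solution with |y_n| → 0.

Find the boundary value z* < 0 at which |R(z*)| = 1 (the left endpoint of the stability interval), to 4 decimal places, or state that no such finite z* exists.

z* = -4.6667.

Set f=λy, z=hλ:
  y_{n+1} = y_n + z·[5/7·y_n + 2/7·y_{n+1}] ⇒ (1 − 2/7z)y_{n+1} = (1 + 5/7z)y_n
  R(z) = (1 + 5/7z)/(1 − 2/7z).

Find x<0 with |R(x)|<1.
x=-1.41: |R|=0.0051
R=−1: 1+5/7x = −1+2/7x ⇒ -3/7x=2 ⇒ x=2/(-3/7)=-4.6667
Confirm numerically:
  x=-4.220: |R|=0.91321 <1
  x=-2.843: |R|=0.56874 <1
  x=-2.173: |R|=0.34065 <1
  x=-4.942: |R|=1.04892 >1
  x=-4.772: |R|=1.01910 >1
Stable set (-4.6667, 0).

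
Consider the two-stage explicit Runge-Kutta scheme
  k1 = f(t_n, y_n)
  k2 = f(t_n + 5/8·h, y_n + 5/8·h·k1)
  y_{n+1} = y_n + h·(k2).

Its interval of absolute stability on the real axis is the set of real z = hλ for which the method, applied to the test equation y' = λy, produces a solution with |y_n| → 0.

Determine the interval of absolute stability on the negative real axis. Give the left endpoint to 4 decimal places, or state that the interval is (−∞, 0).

(-1.6000, 0).

Test eqn y'=λy, z=hλ:
  k1=λy_n ⇒ h·k1=z·y_n;  k2=λ(1+5/8z)y_n ⇒ h·k2=z(1+5/8z)y_n
  y_{n+1}/y_n = 1 + z(1+5/8z) = 1 + z + 5/8z²
  R(z) = 1 + z + 5/8z².

Boundary: |R(x)|=1, x<0.
x=-0.61: |R|=0.6226
R=1: x+5/8x²=0 ⇒ x=−8/5=-1.6000; min R=1−1/(4·5/8)=0.6000>−1
Confirm numerically:
  x=-0.953: |R|=0.61463 <1
  x=-0.942: |R|=0.61260 <1
  x=-0.799: |R|=0.60000 <1
  x=-2.144: |R|=1.72896 >1
  x=-1.814: |R|=1.24262 >1
  x=-1.752: |R|=1.16644 >1
Stable set (-1.6000, 0).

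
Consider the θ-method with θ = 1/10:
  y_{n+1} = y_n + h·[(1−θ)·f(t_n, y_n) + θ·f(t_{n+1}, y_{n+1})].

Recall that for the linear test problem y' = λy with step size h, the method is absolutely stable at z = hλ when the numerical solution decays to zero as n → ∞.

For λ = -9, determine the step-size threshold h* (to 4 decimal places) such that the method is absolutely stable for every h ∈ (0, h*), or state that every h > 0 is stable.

Test eqn y'=λy, z=hλ:
  y_{n+1} = y_n + z·[9/10·y_n + 1/10·y_{n+1}] ⇒ (1 − 1/10z)y_{n+1} = (1 + 9/10z)y_n
  ⇒ R(z) = (1 + 9/10z)/(1 − 1/10z).

Boundary: |R(x)|=1, x<0.
x=-1.32: |R|=0.1661
R=−1: 1+9/10x = −1+1/10x ⇒ -4/5x=2 ⇒ x=2/(-4/5)=-2.5000
Confirm numerically:
  x=-2.452: |R|=0.96916 <1
  x=-1.697: |R|=0.45080 <1
  x=-1.150: |R|=0.03139 <1
  x=-1.086: |R|=0.02039 <1
  x=-2.844: |R|=1.21426 >1
  x=-2.715: |R|=1.13527 >1
  x=-2.559: |R|=1.03758 >1
Interval (-2.5000, 0).

(-2.5000,0); λ=-9 ⇒ h* = (5/2)/9 = 0.2778.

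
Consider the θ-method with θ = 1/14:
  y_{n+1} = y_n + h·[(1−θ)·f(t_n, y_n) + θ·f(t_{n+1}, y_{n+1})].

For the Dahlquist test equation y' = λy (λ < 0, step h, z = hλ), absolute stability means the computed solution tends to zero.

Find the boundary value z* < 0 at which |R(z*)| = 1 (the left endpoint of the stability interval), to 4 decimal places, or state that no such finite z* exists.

Set f=λy, z=hλ:
  y_{n+1} = y_n + z·[13/14·y_n + 1/14·y_{n+1}] ⇒ (1 − 1/14z)y_{n+1} = (1 + 13/14z)y_n
  ⇒ R(z) = (1 + 13/14z)/(1 − 1/14z).

Need |R(x)|<1, x<0.
x=-1.26: |R|=0.1560
R=−1: 1+13/14x = −1+1/14x ⇒ -6/7x=2 ⇒ x=2/(-6/7)=-2.3333
Confirm numerically:
  x=-1.838: |R|=0.62470 <1
  x=-1.414: |R|=0.28429 <1
  x=-1.024: |R|=0.04579 <1
  x=-2.772: |R|=1.31386 >1
  x=-2.678: |R|=1.24799 >1
  x=-2.623: |R|=1.20911 >1
Interval (-2.3333, 0).

left endpoint -2.3333.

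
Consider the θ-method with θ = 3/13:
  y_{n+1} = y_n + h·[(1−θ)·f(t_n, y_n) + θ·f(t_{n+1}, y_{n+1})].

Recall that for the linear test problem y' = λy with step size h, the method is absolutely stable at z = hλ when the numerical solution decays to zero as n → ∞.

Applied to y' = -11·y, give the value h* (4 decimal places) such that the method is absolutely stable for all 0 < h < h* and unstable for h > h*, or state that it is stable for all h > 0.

Set f=λy, z=hλ:
  y_{n+1} = y_n + z·[10/13·y_n + 3/13·y_{n+1}] ⇒ (1 − 3/13z)y_{n+1} = (1 + 10/13z)y_n
  so R(z) = (1 + 10/13z)/(1 − 3/13z).

Find x<0 with |R(x)|<1.
x=-1.53: |R|=0.1308
R=−1: 1+10/13x = −1+3/13x ⇒ -7/13x=2 ⇒ x=2/(-7/13)=-3.7143
Confirm numerically:
  x=-2.575: |R|=0.61520 <1
  x=-2.202: |R|=0.46006 <1
  x=-1.671: |R|=0.20596 <1
  x=-3.945: |R|=1.06503 >1
  x=-3.894: |R|=1.05097 >1
  x=-3.834: |R|=1.03420 >1
Interval (-3.7143, 0).

(-3.7143,0); λ=-11 ⇒ h* = (26/7)/11 = 0.3377.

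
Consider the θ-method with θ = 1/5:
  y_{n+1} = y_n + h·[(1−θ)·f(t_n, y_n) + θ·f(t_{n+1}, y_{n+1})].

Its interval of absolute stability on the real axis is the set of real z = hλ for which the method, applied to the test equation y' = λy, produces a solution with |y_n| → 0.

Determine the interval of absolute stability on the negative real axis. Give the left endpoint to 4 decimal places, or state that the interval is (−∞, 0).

(-3.3333, 0).

Set f=λy, z=hλ:
  y_{n+1} = y_n + z·[4/5·y_n + 1/5·y_{n+1}] ⇒ (1 − 1/5z)y_{n+1} = (1 + 4/5z)y_n
  so R(z) = (1 + 4/5z)/(1 − 1/5z).

Need |R(x)|<1, x<0.
x=-1.42: |R|=0.1059
R=−1: 1+4/5x = −1+1/5x ⇒ -3/5x=2 ⇒ x=2/(-3/5)=-3.3333
Confirm numerically:
  x=-3.310: |R|=0.99158 <1
  x=-3.025: |R|=0.88474 <1
  x=-2.232: |R|=0.54314 <1
  x=-1.786: |R|=0.31594 <1
  x=-3.813: |R|=1.16328 >1
  x=-3.510: |R|=1.06228 >1
  x=-3.375: |R|=1.01493 >1
Interval (-3.3333, 0).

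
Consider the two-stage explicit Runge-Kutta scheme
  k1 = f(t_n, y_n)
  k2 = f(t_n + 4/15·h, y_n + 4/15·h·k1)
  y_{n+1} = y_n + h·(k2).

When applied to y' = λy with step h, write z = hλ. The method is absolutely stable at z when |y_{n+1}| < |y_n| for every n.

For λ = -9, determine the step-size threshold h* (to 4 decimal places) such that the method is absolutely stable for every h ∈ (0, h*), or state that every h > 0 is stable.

(-3.7500,0); λ=-9 ⇒ h* = (15/4)/9 = 0.4167.

Test eqn y'=λy, z=hλ:
  k1=λy_n ⇒ h·k1=z·y_n;  k2=λ(1+4/15z)y_n ⇒ h·k2=z(1+4/15z)y_n
  y_{n+1}/y_n = 1 + z(1+4/15z) = 1 + z + 4/15z²
  ⇒ R(z) = 1 + z + 4/15z².

Find x<0 with |R(x)|<1.
x=-0.9: |R|=0.3160
R=1: x+4/15x²=0 ⇒ x=−15/4=-3.7500; min R=1−1/(4·4/15)=0.0625>−1
Confirm numerically:
  x=-3.223: |R|=0.54706 <1
  x=-2.588: |R|=0.19807 <1
  x=-2.530: |R|=0.17691 <1
  x=-2.203: |R|=0.09119 <1
  x=-4.341: |R|=1.68414 >1
  x=-3.984: |R|=1.24860 >1
Stable set (-3.7500, 0).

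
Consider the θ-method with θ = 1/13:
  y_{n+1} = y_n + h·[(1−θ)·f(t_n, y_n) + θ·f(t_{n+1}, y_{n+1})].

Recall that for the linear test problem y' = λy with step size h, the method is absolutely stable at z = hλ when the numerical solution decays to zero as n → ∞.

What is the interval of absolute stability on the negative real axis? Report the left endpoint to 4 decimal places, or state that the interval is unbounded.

Test eqn y'=λy, z=hλ:
  y_{n+1} = y_n + z·[12/13·y_n + 1/13·y_{n+1}] ⇒ (1 − 1/13z)y_{n+1} = (1 + 12/13z)y_n
  ⇒ R(z) = (1 + 12/13z)/(1 − 1/13z).

Solve |R(x)|<1 on ℝ⁻.
x=-0.35: |R|=0.6592
R=−1: 1+12/13x = −1+1/13x ⇒ -11/13x=2 ⇒ x=2/(-11/13)=-2.3636
Confirm numerically:
  x=-1.864: |R|=0.63025 <1
  x=-1.383: |R|=0.25002 <1
  x=-1.236: |R|=0.12869 <1
  x=-2.837: |R|=1.32879 >1
  x=-2.559: |R|=1.13812 >1
Interval (-2.3636, 0).

z∈(-2.3636,0).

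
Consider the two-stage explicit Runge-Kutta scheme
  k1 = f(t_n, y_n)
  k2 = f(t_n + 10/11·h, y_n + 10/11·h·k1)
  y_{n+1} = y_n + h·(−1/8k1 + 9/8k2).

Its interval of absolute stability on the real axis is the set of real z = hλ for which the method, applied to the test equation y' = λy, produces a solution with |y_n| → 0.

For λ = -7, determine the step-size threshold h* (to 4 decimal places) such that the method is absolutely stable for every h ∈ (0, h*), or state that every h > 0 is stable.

(-0.9778,0); λ=-7 ⇒ h* = (44/45)/7 = 0.1397.

With y'=λy (z=hλ):
  k1=λy_n ⇒ h·k1=z·y_n;  k2=λ(1+10/11z)y_n ⇒ h·k2=z(1+10/11z)y_n
  y_{n+1}/y_n = 1 − 1/8z + 9/8z(1+10/11z) = 1 + z + 45/44z²
  ⇒ R(z) = 1 + z + 45/44z².

Need |R(x)|<1, x<0.
x=-1.58: |R|=1.9731
R=1: x+45/44x²=0 ⇒ x=−44/45=-0.9778; min R=1−1/(4·45/44)=0.7556>−1
Confirm numerically:
  x=-0.478: |R|=0.75568 <1
  x=-0.442: |R|=0.75780 <1
  x=-1.124: |R|=1.16809 >1
  x=-1.002: |R|=1.02482 >1
So |R|<1 on (-0.9778, 0).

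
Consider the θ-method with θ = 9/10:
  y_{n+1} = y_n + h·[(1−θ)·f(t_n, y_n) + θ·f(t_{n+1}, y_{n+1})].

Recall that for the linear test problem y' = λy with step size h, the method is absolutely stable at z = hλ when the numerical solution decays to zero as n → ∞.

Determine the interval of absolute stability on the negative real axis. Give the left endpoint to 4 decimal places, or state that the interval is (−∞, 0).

unbounded; (−∞, 0).

With y'=λy (z=hλ):
  y_{n+1} = y_n + z·[1/10·y_n + 9/10·y_{n+1}] ⇒ (1 − 9/10z)y_{n+1} = (1 + 1/10z)y_n
  ⇒ R(z) = (1 + 1/10z)/(1 − 9/10z).

Solve |R(x)|<1 on ℝ⁻.
x=-1.44: |R|=0.3728
x=-2: |R|=0.2857
x=-10: |R|=0.0000
x=-100: |R|=0.0989
θ=9/10≥1/2 ⇒ |1+1/10x|<|1−9/10x| ∀x<0 ⇒ unbounded interval.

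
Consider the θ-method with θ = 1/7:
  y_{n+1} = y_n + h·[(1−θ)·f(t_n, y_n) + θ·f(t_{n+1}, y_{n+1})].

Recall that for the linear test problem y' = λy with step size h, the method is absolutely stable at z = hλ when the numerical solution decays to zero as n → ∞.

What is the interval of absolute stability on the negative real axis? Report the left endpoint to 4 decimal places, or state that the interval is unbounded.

Set f=λy, z=hλ:
  y_{n+1} = y_n + z·[6/7·y_n + 1/7·y_{n+1}] ⇒ (1 − 1/7z)y_{n+1} = (1 + 6/7z)y_n
  R(z) = (1 + 6/7z)/(1 − 1/7z).

Solve |R(x)|<1 on ℝ⁻.
x=-0.56: |R|=0.4815
R=−1: 1+6/7x = −1+1/7x ⇒ -5/7x=2 ⇒ x=2/(-5/7)=-2.8000
Confirm numerically:
  x=-2.488: |R|=0.83558 <1
  x=-1.926: |R|=0.51042 <1
  x=-1.340: |R|=0.12470 <1
  x=-1.149: |R|=0.01301 <1
  x=-3.002: |R|=1.10098 >1
  x=-2.925: |R|=1.06297 >1
  x=-2.861: |R|=1.03093 >1
So |R|<1 on (-2.8000, 0).

z∈(-2.8000,0).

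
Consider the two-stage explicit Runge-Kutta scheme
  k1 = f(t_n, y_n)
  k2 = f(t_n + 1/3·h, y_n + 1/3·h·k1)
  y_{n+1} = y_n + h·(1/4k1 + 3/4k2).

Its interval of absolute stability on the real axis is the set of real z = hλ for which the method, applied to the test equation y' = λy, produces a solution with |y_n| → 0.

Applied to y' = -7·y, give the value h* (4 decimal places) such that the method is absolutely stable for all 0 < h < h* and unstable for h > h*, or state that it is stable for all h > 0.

(-4.0000,0); λ=-7 ⇒ h* = (4)/7 = 0.5714.

On y'=λy, z=hλ:
  k1=λy_n ⇒ h·k1=z·y_n;  k2=λ(1+1/3z)y_n ⇒ h·k2=z(1+1/3z)y_n
  y_{n+1}/y_n = 1 + 1/4z + 3/4z(1+1/3z) = 1 + z + 1/4z²
  so R(z) = 1 + z + 1/4z².

Boundary: |R(x)|=1, x<0.
x=-0.43: |R|=0.6162
R=1: x+1/4x²=0 ⇒ x=−4=-4.0000; min R=1−1/(4·1/4)=0.0000>−1
Confirm numerically:
  x=-3.850: |R|=0.85563 <1
  x=-3.393: |R|=0.48511 <1
  x=-2.690: |R|=0.11902 <1
  x=-2.500: |R|=0.06250 <1
  x=-4.531: |R|=1.60149 >1
  x=-4.447: |R|=1.49695 >1
  x=-4.175: |R|=1.18266 >1
Stable set (-4.0000, 0).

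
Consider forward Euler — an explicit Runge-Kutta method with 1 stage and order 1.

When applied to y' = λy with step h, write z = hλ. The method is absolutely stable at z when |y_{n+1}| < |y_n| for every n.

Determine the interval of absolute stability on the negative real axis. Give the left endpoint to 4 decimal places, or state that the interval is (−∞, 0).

With y'=λy (z=hλ):
  order 1, 1-stage ⇒ R(z)=1+z
  (e.g. R(-1.72)=-0.72000, |R|=0.72000)

Solve |R(x)|<1 on ℝ⁻.
x=-1.72: |R|=0.7200
|R(-2.03)|=1.0300 |R(-1.86)|=0.8600 |R(-1.65)|=0.6500
Bisect:
  x_lo=-2.4165 |R|=1.4165  x_hi=-0.1445 |R|=0.8555
  mid=-1.28052 |R|=0.28052 →hi
  mid=-1.84853 |R|=0.84853 →hi
  mid=-2.13254 |R|=1.13254 →lo
  mid=-1.99053 |R|=0.99053 →hi
  mid=-2.06154 |R|=1.06154 →lo
  mid=-2.02604 |R|=1.02604 →lo
  mid=-2.00829 |R|=1.00829 →lo
  mid=-1.99941 |R|=0.99941 →hi
  mid=-2.00385 |R|=1.00385 →lo
  ...
  [-2.00010,-1.99996] ⇒ x*=-2.0000
Stable set (-2.0000, 0).

(-2.0000, 0).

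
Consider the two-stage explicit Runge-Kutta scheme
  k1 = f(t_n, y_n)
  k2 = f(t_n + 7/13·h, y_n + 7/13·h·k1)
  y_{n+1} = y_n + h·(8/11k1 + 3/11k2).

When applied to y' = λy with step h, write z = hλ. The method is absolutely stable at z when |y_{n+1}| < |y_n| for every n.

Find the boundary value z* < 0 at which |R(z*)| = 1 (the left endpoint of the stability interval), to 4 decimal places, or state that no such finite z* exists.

z* = -6.8095.

On y'=λy, z=hλ:
  k1=λy_n ⇒ h·k1=z·y_n;  k2=λ(1+7/13z)y_n ⇒ h·k2=z(1+7/13z)y_n
  y_{n+1}/y_n = 1 + 8/11z + 3/11z(1+7/13z) = 1 + z + 21/143z²
  Hence R(z) = 1 + z + 21/143z².

Need |R(x)|<1, x<0.
x=-0.97: |R|=0.1682
R=1: x+21/143x²=0 ⇒ x=−143/21=-6.8095; min R=1−1/(4·21/143)=-0.7024>−1
Confirm numerically:
  x=-6.500: |R|=0.70455 <1
  x=-5.939: |R|=0.24076 <1
  x=-3.757: |R|=0.68416 <1
  x=-2.892: |R|=0.66377 <1
  x=-7.114: |R|=1.31809 >1
  x=-7.059: |R|=1.25862 >1
  x=-6.870: |R|=1.06101 >1
So |R|<1 on (-6.8095, 0).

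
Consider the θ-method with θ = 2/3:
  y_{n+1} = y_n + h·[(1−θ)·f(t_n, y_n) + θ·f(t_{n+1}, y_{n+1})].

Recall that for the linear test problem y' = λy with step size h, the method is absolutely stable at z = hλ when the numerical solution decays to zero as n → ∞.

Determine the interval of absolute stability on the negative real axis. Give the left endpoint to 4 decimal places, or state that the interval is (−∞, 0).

Set f=λy, z=hλ:
  y_{n+1} = y_n + z·[1/3·y_n + 2/3·y_{n+1}] ⇒ (1 − 2/3z)y_{n+1} = (1 + 1/3z)y_n
  R(z) = (1 + 1/3z)/(1 − 2/3z).

Solve |R(x)|<1 on ℝ⁻.
x=-1.76: |R|=0.1902
x=-2: |R|=0.1429
x=-10: |R|=0.3043
x=-100: |R|=0.4778
θ=2/3≥1/2 ⇒ |1+1/3x|<|1−2/3x| ∀x<0 ⇒ stable on all of ℝ⁻.

(−∞, 0) — no finite endpoint.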